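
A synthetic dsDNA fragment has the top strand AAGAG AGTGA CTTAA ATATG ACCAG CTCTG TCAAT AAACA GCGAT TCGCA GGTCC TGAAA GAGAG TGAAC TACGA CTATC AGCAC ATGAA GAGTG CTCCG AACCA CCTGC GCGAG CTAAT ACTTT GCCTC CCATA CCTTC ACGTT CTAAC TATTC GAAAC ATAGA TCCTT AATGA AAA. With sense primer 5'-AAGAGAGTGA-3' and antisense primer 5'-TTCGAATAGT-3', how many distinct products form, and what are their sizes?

Two products: 158 bp, 100 bp

The forward primer AAGAGAGTGA matches the top strand at positions 1–10, 59–68.
The reverse primer's reverse complement is ACTATTCGAA, matching at positions 149–158.
Each forward site pairs with the reverse site to give a product ending at position 158: sizes 158, 100 bp.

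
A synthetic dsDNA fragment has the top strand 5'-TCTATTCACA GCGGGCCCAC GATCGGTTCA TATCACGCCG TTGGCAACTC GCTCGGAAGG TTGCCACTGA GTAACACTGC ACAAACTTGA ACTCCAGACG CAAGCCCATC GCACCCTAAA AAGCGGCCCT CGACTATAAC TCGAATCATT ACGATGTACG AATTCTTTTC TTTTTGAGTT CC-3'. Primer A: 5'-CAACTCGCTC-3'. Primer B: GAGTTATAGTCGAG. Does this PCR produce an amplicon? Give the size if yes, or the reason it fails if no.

Primer A (CAACTCGCTC) matches the top strand at positions 45–54; it acts as a forward primer.
Primer B's reverse complement is CTCGACTATAACTC, matching the top strand at positions 129–142; it acts as a reverse primer.
The 3' ends face each other across positions 45–142, giving a 98 bp product.

Yes — a 98 bp product.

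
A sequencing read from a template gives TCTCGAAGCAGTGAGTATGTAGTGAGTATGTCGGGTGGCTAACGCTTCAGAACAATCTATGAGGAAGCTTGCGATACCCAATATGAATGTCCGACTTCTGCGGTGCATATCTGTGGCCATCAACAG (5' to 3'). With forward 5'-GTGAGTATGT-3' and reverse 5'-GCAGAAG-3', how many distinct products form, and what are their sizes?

Two products: 91 bp, 80 bp

The forward primer GTGAGTATGT matches the top strand at positions 11–20, 22–31.
The reverse primer's reverse complement is CTTCTGC, matching at positions 95–101.
Each forward site pairs with the reverse site to give a product ending at position 101: sizes 91, 80 bp.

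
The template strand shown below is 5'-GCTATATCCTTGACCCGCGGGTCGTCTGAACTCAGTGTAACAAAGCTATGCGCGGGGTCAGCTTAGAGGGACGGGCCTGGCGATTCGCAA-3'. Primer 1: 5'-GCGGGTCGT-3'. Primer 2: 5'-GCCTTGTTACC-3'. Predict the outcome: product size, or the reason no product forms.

No product — primer 2 has no binding site in the template.

Primer 2 (GCCTTGTTACC) does not match the top strand, and its reverse complement GGTAACAAGGC does not match either.
With no annealing site for primer 2, no amplification occurs.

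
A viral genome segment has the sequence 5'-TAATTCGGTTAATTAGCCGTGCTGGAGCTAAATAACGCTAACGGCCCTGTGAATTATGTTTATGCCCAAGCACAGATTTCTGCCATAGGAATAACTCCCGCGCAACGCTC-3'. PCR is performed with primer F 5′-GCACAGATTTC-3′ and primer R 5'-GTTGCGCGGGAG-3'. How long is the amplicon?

37 bp

Scanning the template, GCACAGATTTC occurs at positions 70–80; this primer anneals to the bottom strand there with its 3' end pointing downstream.
The reverse primer's reverse complement is CTCCCGCGCAAC, which matches the template at positions 95–106.
The product runs from position 70 to position 106, so its length is 106 − 70 + 1 = 37 bp.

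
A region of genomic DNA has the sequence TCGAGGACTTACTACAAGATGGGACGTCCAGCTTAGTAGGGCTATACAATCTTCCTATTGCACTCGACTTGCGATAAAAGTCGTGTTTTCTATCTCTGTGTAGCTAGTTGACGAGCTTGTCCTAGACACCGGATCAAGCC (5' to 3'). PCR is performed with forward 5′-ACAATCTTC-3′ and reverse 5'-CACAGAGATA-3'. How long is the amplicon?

The forward primer matches the template at positions 46–54.
Taking the reverse complement of CACAGAGATA gives TATCTCTGTG, found at positions 91–100 on the template; the primer anneals here to the top strand with its 3' end pointing upstream.
Product length = (reverse-primer end) − (forward-primer start) + 1 = 100 − 46 + 1 = 55 bp.

55 bp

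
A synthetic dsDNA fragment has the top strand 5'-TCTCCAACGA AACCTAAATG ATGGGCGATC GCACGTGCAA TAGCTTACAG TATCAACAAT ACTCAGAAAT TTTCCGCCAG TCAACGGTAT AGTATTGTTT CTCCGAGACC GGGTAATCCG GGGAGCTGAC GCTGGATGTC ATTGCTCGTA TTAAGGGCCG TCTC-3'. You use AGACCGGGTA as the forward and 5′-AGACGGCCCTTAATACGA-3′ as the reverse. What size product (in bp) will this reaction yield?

Forward primer AGACCGGGTA is found on the top strand at positions 106–115.
Reverse complement of the reverse primer: TCGTATTAAGGGCCGTCT. This occurs on the top strand at positions 146–163.
Amplicon spans positions 106–163: 58 bp.

58 bp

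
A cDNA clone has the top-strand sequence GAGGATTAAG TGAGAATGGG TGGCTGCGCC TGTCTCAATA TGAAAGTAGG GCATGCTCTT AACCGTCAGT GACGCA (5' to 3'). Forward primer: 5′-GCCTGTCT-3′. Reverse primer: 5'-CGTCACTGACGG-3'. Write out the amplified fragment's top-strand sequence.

5'-GCCTGTCTCAATATGAAAGTAGGGCATGCTCTTAACCGTCAGTGACG-3'

Forward primer GCCTGTCT is found on the top strand at positions 28–35.
Reverse complement of the reverse primer: CCGTCAGTGACG. This occurs on the top strand at positions 63–74.
The product is the template from position 28 through 74 (47 bp).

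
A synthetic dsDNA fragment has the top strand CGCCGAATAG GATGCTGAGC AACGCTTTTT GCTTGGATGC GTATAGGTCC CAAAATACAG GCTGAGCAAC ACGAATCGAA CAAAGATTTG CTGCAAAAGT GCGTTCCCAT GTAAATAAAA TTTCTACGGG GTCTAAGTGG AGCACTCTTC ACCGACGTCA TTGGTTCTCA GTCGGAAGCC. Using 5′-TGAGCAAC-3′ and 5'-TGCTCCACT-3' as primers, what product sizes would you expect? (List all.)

129 bp, 82 bp

The forward primer TGAGCAAC matches the top strand at positions 16–23, 63–70.
The reverse primer's reverse complement is AGTGGAGCA, matching at positions 136–144.
Each forward site pairs with the reverse site to give a product ending at position 144: sizes 129, 82 bp.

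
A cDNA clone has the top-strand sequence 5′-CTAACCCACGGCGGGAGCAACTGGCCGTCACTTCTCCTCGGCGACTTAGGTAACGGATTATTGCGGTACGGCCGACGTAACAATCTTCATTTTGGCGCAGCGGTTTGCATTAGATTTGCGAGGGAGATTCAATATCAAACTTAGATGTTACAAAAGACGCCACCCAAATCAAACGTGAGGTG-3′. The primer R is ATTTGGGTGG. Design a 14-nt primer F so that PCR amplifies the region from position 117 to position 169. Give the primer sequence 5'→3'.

5'-TGCGAGGGAGATTC-3'

The reverse primer's reverse complement CCACCCAAAT matches the template at positions 160–169; the product starts at position 117.
The forward primer is identical to the top strand over positions 117–130: TGCGAGGGAGATTC.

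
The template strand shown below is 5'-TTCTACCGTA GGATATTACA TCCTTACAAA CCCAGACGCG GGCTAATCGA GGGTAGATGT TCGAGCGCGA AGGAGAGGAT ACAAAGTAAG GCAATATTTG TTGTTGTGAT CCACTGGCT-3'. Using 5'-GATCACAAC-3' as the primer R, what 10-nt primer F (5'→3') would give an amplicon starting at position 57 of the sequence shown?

The reverse primer's reverse complement GTTGTGATC matches the template at positions 103–111; the product starts at position 57.
The forward primer is identical to the top strand over positions 57–66: ATGTTCGAGC.

5'-ATGTTCGAGC-3'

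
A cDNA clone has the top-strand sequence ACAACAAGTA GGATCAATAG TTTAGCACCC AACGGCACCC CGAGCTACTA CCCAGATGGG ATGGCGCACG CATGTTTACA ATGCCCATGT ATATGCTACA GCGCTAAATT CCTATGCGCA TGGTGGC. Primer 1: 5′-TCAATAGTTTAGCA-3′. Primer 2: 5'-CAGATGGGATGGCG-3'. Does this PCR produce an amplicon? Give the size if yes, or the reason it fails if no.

No product — both primers anneal to the same strand and extend in the same direction.

Primer 1 (TCAATAGTTTAGCA) matches the top strand at positions 14–27 (3' end points downstream).
Primer 2 (CAGATGGGATGGCG) also matches the top strand directly, at positions 53–66 — its reverse complement CGCCATCCCATCTG is not present.
Both primers anneal to the bottom strand with 3' ends pointing the same way, so neither can prime synthesis back toward the other.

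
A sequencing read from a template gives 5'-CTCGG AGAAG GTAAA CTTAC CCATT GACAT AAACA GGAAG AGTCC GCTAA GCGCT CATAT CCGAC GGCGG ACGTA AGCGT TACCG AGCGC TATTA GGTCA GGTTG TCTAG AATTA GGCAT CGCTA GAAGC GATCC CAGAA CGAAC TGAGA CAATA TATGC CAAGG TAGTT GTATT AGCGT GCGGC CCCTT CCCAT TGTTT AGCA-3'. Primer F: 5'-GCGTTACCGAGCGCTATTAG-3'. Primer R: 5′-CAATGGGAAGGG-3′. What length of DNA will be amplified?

121 bp

Scanning the template, GCGTTACCGAGCGCTATTAG occurs at positions 77–96; this primer anneals to the bottom strand there with its 3' end pointing downstream.
The reverse primer's reverse complement is CCCTTCCCATTG, which matches the template at positions 186–197.
Amplicon spans positions 77–197: 121 bp.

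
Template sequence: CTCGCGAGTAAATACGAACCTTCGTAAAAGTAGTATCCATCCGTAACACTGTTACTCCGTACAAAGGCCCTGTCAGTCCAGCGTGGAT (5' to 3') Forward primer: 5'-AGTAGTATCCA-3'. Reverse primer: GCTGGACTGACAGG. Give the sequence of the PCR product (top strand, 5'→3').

5'-AGTAGTATCCATCCGTAACACTGTTACTCCGTACAAAGGCCCTGTCAGTCCAGC-3'

Scanning the template, AGTAGTATCCA occurs at positions 29–39; this primer anneals to the bottom strand there with its 3' end pointing downstream.
The reverse primer's reverse complement is CCTGTCAGTCCAGC, which matches the template at positions 69–82.
The product is the template from position 29 through 82 (54 bp).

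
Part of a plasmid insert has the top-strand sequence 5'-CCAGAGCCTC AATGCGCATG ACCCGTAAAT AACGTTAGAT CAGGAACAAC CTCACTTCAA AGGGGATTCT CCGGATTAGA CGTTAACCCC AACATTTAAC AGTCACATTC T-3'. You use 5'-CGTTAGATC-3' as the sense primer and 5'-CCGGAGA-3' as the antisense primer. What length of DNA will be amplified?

The forward primer matches the template at positions 33–41.
The reverse primer's reverse complement is TCTCCGG, which matches the template at positions 68–74.
The product runs from position 33 to position 74, so its length is 74 − 33 + 1 = 42 bp.

42 bp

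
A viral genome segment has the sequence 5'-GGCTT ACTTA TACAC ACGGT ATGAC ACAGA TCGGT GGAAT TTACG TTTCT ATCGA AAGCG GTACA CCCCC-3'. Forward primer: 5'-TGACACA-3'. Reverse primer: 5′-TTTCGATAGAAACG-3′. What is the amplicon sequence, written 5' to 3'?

The forward primer matches the template at positions 22–28.
Reverse complement of the reverse primer: CGTTTCTATCGAAA. This occurs on the top strand at positions 44–57.
The product is the template from position 22 through 57 (36 bp).

5'-TGACACAGATCGGTGGAATTTACGTTTCTATCGAAA-3'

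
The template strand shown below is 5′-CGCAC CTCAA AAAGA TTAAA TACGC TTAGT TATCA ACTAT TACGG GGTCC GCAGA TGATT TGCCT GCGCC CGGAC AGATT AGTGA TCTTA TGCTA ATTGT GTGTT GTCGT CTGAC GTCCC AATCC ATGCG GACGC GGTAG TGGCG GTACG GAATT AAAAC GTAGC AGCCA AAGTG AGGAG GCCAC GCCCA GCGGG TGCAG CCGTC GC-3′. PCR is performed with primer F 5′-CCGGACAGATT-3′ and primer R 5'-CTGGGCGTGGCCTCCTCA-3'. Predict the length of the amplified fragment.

122 bp

Forward primer CCGGACAGATT is found on the top strand at positions 70–80.
Reverse complement of the reverse primer: TGAGGAGGCCACGCCCAG. This occurs on the top strand at positions 174–191.
The product runs from position 70 to position 191, so its length is 191 − 70 + 1 = 122 bp.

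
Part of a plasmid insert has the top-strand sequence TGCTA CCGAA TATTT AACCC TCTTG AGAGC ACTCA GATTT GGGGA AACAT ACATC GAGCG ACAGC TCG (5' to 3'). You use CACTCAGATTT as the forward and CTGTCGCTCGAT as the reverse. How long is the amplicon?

35 bp

Scanning the template, CACTCAGATTT occurs at positions 30–40; this primer anneals to the bottom strand there with its 3' end pointing downstream.
Reverse complement of the reverse primer: ATCGAGCGACAG. This occurs on the top strand at positions 53–64.
The product runs from position 30 to position 64, so its length is 64 − 30 + 1 = 35 bp.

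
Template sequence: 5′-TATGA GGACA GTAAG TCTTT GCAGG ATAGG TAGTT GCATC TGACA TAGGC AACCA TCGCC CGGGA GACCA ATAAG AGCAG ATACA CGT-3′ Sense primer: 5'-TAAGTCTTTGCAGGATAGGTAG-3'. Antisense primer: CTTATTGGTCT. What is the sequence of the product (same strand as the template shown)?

The forward primer matches the template at positions 12–33.
Reverse complement of the reverse primer: AGACCAATAAG. This occurs on the top strand at positions 65–75.
The product is the template from position 12 through 75 (64 bp).

5'-TAAGTCTTTGCAGGATAGGTAGTTGCATCTGACATAGGCAACCATCGCCCGGGAGACCAATAAG-3'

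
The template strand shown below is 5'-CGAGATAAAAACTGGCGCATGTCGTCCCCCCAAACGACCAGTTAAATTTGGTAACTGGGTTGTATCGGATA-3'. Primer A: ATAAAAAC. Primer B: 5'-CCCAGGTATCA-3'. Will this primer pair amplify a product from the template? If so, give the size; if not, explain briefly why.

Primer B (CCCAGGTATCA) does not match the top strand, and its reverse complement TGATACCTGGG does not match either.
With no annealing site for primer B, no amplification occurs.

No product — primer B has no binding site in the template.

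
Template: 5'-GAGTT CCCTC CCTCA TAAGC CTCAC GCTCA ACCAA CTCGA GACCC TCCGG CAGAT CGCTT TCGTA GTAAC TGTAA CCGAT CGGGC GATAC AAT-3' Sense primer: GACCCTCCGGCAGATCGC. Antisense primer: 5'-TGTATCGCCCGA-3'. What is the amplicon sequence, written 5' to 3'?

Forward primer GACCCTCCGGCAGATCGC is found on the top strand at positions 41–58.
Taking the reverse complement of TGTATCGCCCGA gives TCGGGCGATACA, found at positions 80–91 on the template; the primer anneals here to the top strand with its 3' end pointing upstream.
The product is the template from position 41 through 91 (51 bp).

5'-GACCCTCCGGCAGATCGCTTTCGTAGTAACTGTAACCGATCGGGCGATACA-3'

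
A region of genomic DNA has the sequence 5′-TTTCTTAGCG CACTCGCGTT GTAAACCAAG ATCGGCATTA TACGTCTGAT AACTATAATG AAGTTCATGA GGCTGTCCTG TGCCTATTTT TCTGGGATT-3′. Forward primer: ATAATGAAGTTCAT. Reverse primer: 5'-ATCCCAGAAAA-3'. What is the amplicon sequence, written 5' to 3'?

The forward primer matches the template at positions 55–68.
The reverse primer's reverse complement is TTTTCTGGGAT, which matches the template at positions 88–98.
The product is the template from position 55 through 98 (44 bp).

5'-ATAATGAAGTTCATGAGGCTGTCCTGTGCCTATTTTTCTGGGAT-3'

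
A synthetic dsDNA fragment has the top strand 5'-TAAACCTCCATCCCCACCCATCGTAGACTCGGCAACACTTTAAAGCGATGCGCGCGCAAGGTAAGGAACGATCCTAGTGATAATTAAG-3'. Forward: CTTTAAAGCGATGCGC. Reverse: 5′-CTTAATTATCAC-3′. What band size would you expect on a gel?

Scanning the template, CTTTAAAGCGATGCGC occurs at positions 38–53; this primer anneals to the bottom strand there with its 3' end pointing downstream.
Reverse complement of the reverse primer: GTGATAATTAAG. This occurs on the top strand at positions 77–88.
Amplicon spans positions 38–88: 51 bp.

51 bp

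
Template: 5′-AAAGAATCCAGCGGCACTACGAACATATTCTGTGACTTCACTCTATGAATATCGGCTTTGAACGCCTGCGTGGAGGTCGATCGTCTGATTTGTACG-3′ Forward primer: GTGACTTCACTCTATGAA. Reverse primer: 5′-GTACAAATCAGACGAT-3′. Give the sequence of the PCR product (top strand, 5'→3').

Scanning the template, GTGACTTCACTCTATGAA occurs at positions 32–49; this primer anneals to the bottom strand there with its 3' end pointing downstream.
Taking the reverse complement of GTACAAATCAGACGAT gives ATCGTCTGATTTGTAC, found at positions 80–95 on the template; the primer anneals here to the top strand with its 3' end pointing upstream.
The product is the template from position 32 through 95 (64 bp).

5'-GTGACTTCACTCTATGAATATCGGCTTTGAACGCCTGCGTGGAGGTCGATCGTCTGATTTGTAC-3'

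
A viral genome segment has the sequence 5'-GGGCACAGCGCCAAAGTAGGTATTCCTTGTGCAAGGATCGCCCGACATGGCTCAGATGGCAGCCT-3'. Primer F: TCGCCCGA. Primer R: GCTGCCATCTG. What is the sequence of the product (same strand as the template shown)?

Scanning the template, TCGCCCGA occurs at positions 38–45; this primer anneals to the bottom strand there with its 3' end pointing downstream.
The reverse primer's reverse complement is CAGATGGCAGC, which matches the template at positions 53–63.
The product is the template from position 38 through 63 (26 bp).

5'-TCGCCCGACATGGCTCAGATGGCAGC-3'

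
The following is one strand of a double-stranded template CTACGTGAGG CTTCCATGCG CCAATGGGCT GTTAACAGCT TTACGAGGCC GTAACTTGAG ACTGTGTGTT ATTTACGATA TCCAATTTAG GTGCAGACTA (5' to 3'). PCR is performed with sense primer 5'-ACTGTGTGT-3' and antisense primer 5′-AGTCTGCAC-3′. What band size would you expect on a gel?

39 bp

The forward primer matches the template at positions 61–69.
The reverse primer's reverse complement is GTGCAGACT, which matches the template at positions 91–99.
The product runs from position 61 to position 99, so its length is 99 − 61 + 1 = 39 bp.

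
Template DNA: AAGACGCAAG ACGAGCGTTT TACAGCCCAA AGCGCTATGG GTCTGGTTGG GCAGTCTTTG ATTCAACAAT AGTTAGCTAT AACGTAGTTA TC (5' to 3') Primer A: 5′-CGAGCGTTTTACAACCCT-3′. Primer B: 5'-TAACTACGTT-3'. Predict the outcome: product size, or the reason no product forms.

No product — primer A has no binding site in the template.

Primer A (CGAGCGTTTTACAACCCT) does not match the top strand, and its reverse complement AGGGTTGTAAAACGCTCG does not match either.
With no annealing site for primer A, no amplification occurs.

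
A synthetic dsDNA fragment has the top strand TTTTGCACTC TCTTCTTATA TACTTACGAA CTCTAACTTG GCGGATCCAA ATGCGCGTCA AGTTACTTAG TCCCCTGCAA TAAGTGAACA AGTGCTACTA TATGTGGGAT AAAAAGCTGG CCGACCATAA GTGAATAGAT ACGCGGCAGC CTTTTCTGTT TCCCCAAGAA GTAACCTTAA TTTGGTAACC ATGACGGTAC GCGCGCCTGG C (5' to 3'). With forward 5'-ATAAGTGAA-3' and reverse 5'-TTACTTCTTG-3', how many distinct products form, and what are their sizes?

The forward primer ATAAGTGAA matches the top strand at positions 80–88, 127–135.
The reverse primer's reverse complement is CAAGAAGTAA, matching at positions 165–174.
Each forward site pairs with the reverse site to give a product ending at position 174: sizes 95, 48 bp.

Two products: 95 bp, 48 bp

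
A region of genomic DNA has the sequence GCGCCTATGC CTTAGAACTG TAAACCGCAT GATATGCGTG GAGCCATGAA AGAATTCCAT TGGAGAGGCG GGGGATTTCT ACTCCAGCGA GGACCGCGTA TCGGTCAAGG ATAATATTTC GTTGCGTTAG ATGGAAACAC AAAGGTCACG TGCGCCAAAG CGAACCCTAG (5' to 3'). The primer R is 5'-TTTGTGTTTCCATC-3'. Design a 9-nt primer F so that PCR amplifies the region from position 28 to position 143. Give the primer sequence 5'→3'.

The reverse primer's reverse complement GATGGAAACACAAA matches the template at positions 130–143; the product starts at position 28.
The forward primer is identical to the top strand over positions 28–36: CATGATATG.

5'-CATGATATG-3'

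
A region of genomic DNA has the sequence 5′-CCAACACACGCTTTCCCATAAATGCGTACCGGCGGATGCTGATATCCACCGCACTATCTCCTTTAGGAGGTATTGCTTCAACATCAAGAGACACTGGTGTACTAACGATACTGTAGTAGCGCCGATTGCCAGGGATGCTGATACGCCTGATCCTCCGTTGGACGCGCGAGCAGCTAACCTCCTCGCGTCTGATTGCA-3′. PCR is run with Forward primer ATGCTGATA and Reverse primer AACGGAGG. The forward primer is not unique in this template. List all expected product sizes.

124 bp, 25 bp

The forward primer ATGCTGATA matches the top strand at positions 36–44, 135–143.
The reverse primer's reverse complement is CCTCCGTT, matching at positions 152–159.
Each forward site pairs with the reverse site to give a product ending at position 159: sizes 124, 25 bp.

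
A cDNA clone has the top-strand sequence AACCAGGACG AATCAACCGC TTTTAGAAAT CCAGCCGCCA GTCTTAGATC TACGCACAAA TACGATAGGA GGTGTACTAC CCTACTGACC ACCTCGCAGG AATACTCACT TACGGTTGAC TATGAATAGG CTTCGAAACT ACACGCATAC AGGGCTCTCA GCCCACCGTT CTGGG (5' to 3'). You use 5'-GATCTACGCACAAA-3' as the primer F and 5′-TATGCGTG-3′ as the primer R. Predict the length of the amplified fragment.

Forward primer GATCTACGCACAAA is found on the top strand at positions 47–60.
Taking the reverse complement of TATGCGTG gives CACGCATA, found at positions 142–149 on the template; the primer anneals here to the top strand with its 3' end pointing upstream.
Amplicon spans positions 47–149: 103 bp.

103 bp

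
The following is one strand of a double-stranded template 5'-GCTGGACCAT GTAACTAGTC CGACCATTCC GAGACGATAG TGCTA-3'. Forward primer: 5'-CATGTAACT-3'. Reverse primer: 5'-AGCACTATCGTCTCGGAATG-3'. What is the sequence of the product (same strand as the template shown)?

5'-CATGTAACTAGTCCGACCATTCCGAGACGATAGTGCT-3'

Scanning the template, CATGTAACT occurs at positions 8–16; this primer anneals to the bottom strand there with its 3' end pointing downstream.
The reverse primer's reverse complement is CATTCCGAGACGATAGTGCT, which matches the template at positions 25–44.
The product is the template from position 8 through 44 (37 bp).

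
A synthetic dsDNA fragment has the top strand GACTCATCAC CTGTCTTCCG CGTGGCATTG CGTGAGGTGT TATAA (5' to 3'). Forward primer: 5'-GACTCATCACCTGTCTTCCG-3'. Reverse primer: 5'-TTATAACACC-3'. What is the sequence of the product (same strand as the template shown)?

5'-GACTCATCACCTGTCTTCCGCGTGGCATTGCGTGAGGTGTTATAA-3'

Scanning the template, GACTCATCACCTGTCTTCCG occurs at positions 1–20; this primer anneals to the bottom strand there with its 3' end pointing downstream.
The reverse primer's reverse complement is GGTGTTATAA, which matches the template at positions 36–45.
The product is the template from position 1 through 45 (45 bp).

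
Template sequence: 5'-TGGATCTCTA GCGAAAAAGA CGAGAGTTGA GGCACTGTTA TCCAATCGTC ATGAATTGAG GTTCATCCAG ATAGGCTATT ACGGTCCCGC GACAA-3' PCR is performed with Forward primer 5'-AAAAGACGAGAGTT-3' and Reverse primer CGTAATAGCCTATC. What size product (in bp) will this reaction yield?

69 bp

The forward primer matches the template at positions 15–28.
The reverse primer's reverse complement is GATAGGCTATTACG, which matches the template at positions 70–83.
Product length = (reverse-primer end) − (forward-primer start) + 1 = 83 − 15 + 1 = 69 bp.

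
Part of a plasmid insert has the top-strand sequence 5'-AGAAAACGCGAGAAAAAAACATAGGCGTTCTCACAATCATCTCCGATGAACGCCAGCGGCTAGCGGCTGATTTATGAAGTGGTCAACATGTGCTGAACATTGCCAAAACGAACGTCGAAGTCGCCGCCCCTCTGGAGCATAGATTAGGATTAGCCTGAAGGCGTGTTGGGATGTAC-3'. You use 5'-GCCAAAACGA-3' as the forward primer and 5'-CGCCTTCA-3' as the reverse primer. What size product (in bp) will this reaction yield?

Scanning the template, GCCAAAACGA occurs at positions 102–111; this primer anneals to the bottom strand there with its 3' end pointing downstream.
The reverse primer's reverse complement is TGAAGGCG, which matches the template at positions 156–163.
The product runs from position 102 to position 163, so its length is 163 − 102 + 1 = 62 bp.

62 bp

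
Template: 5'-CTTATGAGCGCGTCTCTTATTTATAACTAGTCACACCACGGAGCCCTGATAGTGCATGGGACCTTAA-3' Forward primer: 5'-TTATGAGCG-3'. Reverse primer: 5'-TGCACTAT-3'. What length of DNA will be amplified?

Forward primer TTATGAGCG is found on the top strand at positions 2–10.
Taking the reverse complement of TGCACTAT gives ATAGTGCA, found at positions 49–56 on the template; the primer anneals here to the top strand with its 3' end pointing upstream.
The product runs from position 2 to position 56, so its length is 56 − 2 + 1 = 55 bp.

55 bp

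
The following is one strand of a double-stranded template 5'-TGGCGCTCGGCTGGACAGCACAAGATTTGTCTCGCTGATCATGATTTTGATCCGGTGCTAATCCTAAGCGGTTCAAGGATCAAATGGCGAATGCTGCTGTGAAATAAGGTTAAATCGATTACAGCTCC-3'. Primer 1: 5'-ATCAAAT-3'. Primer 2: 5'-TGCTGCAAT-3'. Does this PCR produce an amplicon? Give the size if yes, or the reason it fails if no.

Primer 2 (TGCTGCAAT) does not match the top strand, and its reverse complement ATTGCAGCA does not match either.
With no annealing site for primer 2, no amplification occurs.

No product — primer 2 has no binding site in the template.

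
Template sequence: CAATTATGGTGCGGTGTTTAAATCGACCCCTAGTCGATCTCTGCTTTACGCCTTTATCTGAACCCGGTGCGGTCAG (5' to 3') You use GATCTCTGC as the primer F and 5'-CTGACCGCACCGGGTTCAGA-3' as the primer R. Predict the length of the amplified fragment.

Forward primer GATCTCTGC is found on the top strand at positions 36–44.
Reverse complement of the reverse primer: TCTGAACCCGGTGCGGTCAG. This occurs on the top strand at positions 57–76.
Product length = (reverse-primer end) − (forward-primer start) + 1 = 76 − 36 + 1 = 41 bp.

41 bp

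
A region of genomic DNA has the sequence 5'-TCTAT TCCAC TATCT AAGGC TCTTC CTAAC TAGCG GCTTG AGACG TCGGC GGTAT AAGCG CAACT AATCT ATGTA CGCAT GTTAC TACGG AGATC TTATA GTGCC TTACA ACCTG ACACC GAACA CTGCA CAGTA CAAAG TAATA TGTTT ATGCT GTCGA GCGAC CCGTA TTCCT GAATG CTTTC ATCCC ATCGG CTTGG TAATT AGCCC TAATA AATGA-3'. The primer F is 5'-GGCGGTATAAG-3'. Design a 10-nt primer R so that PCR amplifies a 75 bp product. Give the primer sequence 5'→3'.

5'-TCGGTGTCAG-3'

The forward primer binds at positions 48–58, so a 75 bp product ends at position 48 + 75 − 1 = 122.
The reverse primer anneals to the top strand over positions 113–122, i.e. to CTGACACCGA.
Its sequence written 5'→3' is the reverse complement: TCGGTGTCAG.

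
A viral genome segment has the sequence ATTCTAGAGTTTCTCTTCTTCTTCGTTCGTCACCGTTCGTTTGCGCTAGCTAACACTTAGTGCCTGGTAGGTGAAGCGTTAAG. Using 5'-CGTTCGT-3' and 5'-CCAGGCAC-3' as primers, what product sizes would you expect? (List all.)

44 bp, 34 bp

The forward primer CGTTCGT matches the top strand at positions 24–30, 34–40.
The reverse primer's reverse complement is GTGCCTGG, matching at positions 60–67.
Each forward site pairs with the reverse site to give a product ending at position 67: sizes 44, 34 bp.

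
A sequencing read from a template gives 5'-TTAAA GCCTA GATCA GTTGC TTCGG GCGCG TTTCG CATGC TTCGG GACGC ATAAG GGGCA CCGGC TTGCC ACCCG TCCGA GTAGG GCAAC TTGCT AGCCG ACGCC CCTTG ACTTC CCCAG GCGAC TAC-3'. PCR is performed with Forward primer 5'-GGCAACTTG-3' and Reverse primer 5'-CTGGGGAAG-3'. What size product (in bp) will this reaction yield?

Scanning the template, GGCAACTTG occurs at positions 85–93; this primer anneals to the bottom strand there with its 3' end pointing downstream.
The reverse primer's reverse complement is CTTCCCCAG, which matches the template at positions 112–120.
Amplicon spans positions 85–120: 36 bp.

36 bp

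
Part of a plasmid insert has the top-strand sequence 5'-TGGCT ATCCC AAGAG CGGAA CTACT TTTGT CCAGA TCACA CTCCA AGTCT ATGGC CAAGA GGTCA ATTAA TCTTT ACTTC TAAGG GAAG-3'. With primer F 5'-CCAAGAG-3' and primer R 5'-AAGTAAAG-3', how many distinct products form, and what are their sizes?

The forward primer CCAAGAG matches the top strand at positions 9–15, 55–61.
The reverse primer's reverse complement is CTTTACTT, matching at positions 72–79.
Each forward site pairs with the reverse site to give a product ending at position 79: sizes 71, 25 bp.

Two products: 71 bp, 25 bp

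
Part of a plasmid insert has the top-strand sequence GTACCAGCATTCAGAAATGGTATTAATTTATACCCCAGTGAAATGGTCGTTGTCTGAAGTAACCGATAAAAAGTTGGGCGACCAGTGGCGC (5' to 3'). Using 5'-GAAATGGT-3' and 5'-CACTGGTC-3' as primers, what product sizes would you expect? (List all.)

74 bp, 48 bp

The forward primer GAAATGGT matches the top strand at positions 14–21, 40–47.
The reverse primer's reverse complement is GACCAGTG, matching at positions 80–87.
Each forward site pairs with the reverse site to give a product ending at position 87: sizes 74, 48 bp.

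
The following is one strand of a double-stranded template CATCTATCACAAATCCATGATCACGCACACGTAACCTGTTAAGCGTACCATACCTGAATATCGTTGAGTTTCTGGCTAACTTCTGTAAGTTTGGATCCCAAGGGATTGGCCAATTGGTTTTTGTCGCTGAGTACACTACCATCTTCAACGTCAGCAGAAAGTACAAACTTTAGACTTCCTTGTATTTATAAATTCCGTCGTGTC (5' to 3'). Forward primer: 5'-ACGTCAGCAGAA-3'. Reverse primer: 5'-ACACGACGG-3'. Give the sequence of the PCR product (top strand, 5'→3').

5'-ACGTCAGCAGAAAGTACAAACTTTAGACTTCCTTGTATTTATAAATTCCGTCGTGT-3'

Forward primer ACGTCAGCAGAA is found on the top strand at positions 148–159.
Taking the reverse complement of ACACGACGG gives CCGTCGTGT, found at positions 195–203 on the template; the primer anneals here to the top strand with its 3' end pointing upstream.
The product is the template from position 148 through 203 (56 bp).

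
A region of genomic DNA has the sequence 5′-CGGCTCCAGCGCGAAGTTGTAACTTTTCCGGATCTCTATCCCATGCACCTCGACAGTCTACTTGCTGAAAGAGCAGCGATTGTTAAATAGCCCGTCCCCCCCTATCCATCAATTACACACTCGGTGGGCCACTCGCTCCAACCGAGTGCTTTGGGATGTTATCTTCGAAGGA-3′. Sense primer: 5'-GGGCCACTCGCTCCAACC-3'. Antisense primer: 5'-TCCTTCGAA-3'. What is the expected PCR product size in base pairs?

47 bp

The forward primer matches the template at positions 126–143.
Reverse complement of the reverse primer: TTCGAAGGA. This occurs on the top strand at positions 164–172.
The product runs from position 126 to position 172, so its length is 172 − 126 + 1 = 47 bp.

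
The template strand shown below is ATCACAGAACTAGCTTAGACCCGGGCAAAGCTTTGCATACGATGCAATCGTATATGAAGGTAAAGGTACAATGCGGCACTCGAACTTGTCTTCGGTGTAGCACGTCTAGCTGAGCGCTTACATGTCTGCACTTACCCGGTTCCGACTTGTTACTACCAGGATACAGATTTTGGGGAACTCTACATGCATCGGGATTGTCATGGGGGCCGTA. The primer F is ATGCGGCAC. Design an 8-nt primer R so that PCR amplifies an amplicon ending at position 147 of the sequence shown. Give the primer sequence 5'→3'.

5'-AGTCGGAA-3'

The forward primer binds at positions 71–79; the product's 3' end on the top strand is position 147.
The reverse primer anneals to the top strand over positions 140–147, i.e. to TTCCGACT.
Its sequence written 5'→3' is the reverse complement: AGTCGGAA.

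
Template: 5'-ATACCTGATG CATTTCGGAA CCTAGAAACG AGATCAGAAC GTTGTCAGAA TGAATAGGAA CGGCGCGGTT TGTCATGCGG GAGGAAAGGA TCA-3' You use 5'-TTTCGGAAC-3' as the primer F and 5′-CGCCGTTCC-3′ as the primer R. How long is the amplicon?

53 bp

Forward primer TTTCGGAAC is found on the top strand at positions 13–21.
The reverse primer's reverse complement is GGAACGGCG, which matches the template at positions 57–65.
The product runs from position 13 to position 65, so its length is 65 − 13 + 1 = 53 bp.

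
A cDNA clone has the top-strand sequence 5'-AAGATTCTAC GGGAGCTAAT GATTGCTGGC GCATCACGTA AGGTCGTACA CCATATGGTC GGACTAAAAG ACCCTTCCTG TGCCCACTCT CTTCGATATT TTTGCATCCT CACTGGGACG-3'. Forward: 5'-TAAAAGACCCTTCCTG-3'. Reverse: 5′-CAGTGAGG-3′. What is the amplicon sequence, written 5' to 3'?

5'-TAAAAGACCCTTCCTGTGCCCACTCTCTTCGATATTTTTGCATCCTCACTG-3'

Scanning the template, TAAAAGACCCTTCCTG occurs at positions 65–80; this primer anneals to the bottom strand there with its 3' end pointing downstream.
Taking the reverse complement of CAGTGAGG gives CCTCACTG, found at positions 108–115 on the template; the primer anneals here to the top strand with its 3' end pointing upstream.
The product is the template from position 65 through 115 (51 bp).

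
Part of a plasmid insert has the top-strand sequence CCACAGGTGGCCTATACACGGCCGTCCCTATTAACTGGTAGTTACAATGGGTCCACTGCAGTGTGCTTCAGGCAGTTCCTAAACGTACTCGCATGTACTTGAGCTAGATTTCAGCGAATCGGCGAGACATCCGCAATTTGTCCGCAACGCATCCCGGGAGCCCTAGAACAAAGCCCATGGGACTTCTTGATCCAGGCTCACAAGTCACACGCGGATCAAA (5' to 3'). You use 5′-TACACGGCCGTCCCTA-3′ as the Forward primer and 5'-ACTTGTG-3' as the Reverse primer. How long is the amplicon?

191 bp

Forward primer TACACGGCCGTCCCTA is found on the top strand at positions 15–30.
Taking the reverse complement of ACTTGTG gives CACAAGT, found at positions 199–205 on the template; the primer anneals here to the top strand with its 3' end pointing upstream.
Product length = (reverse-primer end) − (forward-primer start) + 1 = 205 − 15 + 1 = 191 bp.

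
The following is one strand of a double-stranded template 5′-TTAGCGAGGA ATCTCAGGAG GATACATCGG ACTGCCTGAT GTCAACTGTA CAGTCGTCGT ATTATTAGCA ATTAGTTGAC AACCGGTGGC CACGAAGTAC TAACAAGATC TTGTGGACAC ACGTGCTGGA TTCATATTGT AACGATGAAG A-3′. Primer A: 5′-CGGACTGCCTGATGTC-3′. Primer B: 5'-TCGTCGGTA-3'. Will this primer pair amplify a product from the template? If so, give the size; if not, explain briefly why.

No product — primer B has no binding site in the template.

Primer B (TCGTCGGTA) does not match the top strand, and its reverse complement TACCGACGA does not match either.
With no annealing site for primer B, no amplification occurs.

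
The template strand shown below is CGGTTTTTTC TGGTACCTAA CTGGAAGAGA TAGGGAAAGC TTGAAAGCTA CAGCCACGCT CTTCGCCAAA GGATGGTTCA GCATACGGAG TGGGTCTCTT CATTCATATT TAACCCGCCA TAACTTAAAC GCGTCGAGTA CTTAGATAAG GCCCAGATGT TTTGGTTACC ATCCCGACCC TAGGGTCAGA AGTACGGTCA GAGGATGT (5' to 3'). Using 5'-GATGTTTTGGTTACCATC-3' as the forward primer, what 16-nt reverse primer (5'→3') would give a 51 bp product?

The forward primer binds at positions 156–173, so a 51 bp product ends at position 156 + 51 − 1 = 206.
The reverse primer anneals to the top strand over positions 191–206, i.e. to AGTACGGTCAGAGGAT.
Its sequence written 5'→3' is the reverse complement: ATCCTCTGACCGTACT.

5'-ATCCTCTGACCGTACT-3'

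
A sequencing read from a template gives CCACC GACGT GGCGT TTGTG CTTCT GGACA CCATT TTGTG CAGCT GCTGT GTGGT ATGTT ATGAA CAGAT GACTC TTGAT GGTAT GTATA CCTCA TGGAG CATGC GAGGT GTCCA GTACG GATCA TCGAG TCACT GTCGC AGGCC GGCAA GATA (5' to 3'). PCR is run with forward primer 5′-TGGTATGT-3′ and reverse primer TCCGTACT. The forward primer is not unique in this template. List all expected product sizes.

The forward primer TGGTATGT matches the top strand at positions 52–59, 80–87.
The reverse primer's reverse complement is AGTACGGA, matching at positions 115–122.
Each forward site pairs with the reverse site to give a product ending at position 122: sizes 71, 43 bp.

71 bp, 43 bp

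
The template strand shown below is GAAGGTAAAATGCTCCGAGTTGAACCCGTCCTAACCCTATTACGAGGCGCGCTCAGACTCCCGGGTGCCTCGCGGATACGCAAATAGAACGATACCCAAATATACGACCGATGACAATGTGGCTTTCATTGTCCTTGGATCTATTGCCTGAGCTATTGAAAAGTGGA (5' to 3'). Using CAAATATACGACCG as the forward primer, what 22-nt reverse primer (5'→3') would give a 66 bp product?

The forward primer binds at positions 97–110, so a 66 bp product ends at position 97 + 66 − 1 = 162.
The reverse primer anneals to the top strand over positions 141–162, i.e. to CTATTGCCTGAGCTATTGAAAA.
Its sequence written 5'→3' is the reverse complement: TTTTCAATAGCTCAGGCAATAG.

5'-TTTTCAATAGCTCAGGCAATAG-3'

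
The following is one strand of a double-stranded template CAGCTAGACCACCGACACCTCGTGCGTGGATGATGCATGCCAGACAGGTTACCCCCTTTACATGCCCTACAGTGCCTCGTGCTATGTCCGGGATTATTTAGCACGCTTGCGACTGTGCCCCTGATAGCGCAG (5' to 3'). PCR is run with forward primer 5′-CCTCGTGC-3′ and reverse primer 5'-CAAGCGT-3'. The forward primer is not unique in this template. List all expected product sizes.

92 bp, 35 bp

The forward primer CCTCGTGC matches the top strand at positions 18–25, 75–82.
The reverse primer's reverse complement is ACGCTTG, matching at positions 103–109.
Each forward site pairs with the reverse site to give a product ending at position 109: sizes 92, 35 bp.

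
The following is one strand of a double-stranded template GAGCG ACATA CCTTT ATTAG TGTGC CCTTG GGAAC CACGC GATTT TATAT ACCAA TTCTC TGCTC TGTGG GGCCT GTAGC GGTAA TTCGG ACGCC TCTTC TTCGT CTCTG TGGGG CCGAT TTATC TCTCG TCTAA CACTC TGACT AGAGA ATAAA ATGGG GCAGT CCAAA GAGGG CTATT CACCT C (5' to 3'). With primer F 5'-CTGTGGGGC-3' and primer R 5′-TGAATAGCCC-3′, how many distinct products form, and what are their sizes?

The forward primer CTGTGGGGC matches the top strand at positions 65–73, 108–116.
The reverse primer's reverse complement is GGGCTATTCA, matching at positions 173–182.
Each forward site pairs with the reverse site to give a product ending at position 182: sizes 118, 75 bp.

Two products: 118 bp, 75 bp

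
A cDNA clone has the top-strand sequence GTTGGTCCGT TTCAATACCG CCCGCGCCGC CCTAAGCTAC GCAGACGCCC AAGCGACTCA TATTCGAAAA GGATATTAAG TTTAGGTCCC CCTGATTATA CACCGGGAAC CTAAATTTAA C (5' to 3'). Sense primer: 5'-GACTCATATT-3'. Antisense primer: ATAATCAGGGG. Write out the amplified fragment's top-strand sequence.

The forward primer matches the template at positions 55–64.
Taking the reverse complement of ATAATCAGGGG gives CCCCTGATTAT, found at positions 89–99 on the template; the primer anneals here to the top strand with its 3' end pointing upstream.
The product is the template from position 55 through 99 (45 bp).

5'-GACTCATATTCGAAAAGGATATTAAGTTTAGGTCCCCCTGATTAT-3'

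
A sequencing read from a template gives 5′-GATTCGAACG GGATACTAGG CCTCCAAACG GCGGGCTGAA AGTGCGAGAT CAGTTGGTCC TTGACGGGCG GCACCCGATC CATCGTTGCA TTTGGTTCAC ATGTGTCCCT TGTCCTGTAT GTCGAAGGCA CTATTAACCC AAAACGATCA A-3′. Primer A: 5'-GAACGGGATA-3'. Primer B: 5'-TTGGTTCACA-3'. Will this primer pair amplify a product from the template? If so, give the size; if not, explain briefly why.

No product — both primers anneal to the same strand and extend in the same direction.

Primer A (GAACGGGATA) matches the top strand at positions 6–15 (3' end points downstream).
Primer B (TTGGTTCACA) also matches the top strand directly, at positions 92–101 — its reverse complement TGTGAACCAA is not present.
Both primers anneal to the bottom strand with 3' ends pointing the same way, so neither can prime synthesis back toward the other.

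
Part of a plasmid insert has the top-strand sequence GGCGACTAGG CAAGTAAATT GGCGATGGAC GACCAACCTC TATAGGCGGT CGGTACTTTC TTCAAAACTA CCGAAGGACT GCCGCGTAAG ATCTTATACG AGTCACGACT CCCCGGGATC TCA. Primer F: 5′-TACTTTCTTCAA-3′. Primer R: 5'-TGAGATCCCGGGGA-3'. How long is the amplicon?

The forward primer matches the template at positions 54–65.
Reverse complement of the reverse primer: TCCCCGGGATCTCA. This occurs on the top strand at positions 110–123.
Product length = (reverse-primer end) − (forward-primer start) + 1 = 123 − 54 + 1 = 70 bp.

70 bp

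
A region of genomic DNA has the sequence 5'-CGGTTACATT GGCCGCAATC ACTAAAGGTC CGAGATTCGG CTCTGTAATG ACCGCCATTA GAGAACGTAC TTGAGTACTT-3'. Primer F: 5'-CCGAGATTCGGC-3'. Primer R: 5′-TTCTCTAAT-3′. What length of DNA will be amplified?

Scanning the template, CCGAGATTCGGC occurs at positions 30–41; this primer anneals to the bottom strand there with its 3' end pointing downstream.
The reverse primer's reverse complement is ATTAGAGAA, which matches the template at positions 57–65.
Product length = (reverse-primer end) − (forward-primer start) + 1 = 65 − 30 + 1 = 36 bp.

36 bp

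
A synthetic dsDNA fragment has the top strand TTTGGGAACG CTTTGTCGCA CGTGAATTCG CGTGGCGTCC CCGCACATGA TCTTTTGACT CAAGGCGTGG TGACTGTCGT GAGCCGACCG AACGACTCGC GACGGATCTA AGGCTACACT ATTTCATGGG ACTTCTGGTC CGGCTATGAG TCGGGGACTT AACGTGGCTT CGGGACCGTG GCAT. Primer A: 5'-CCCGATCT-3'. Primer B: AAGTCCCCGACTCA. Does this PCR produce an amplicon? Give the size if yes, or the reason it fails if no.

Primer A (CCCGATCT) does not match the top strand, and its reverse complement AGATCGGG does not match either.
With no annealing site for primer A, no amplification occurs.

No product — primer A has no binding site in the template.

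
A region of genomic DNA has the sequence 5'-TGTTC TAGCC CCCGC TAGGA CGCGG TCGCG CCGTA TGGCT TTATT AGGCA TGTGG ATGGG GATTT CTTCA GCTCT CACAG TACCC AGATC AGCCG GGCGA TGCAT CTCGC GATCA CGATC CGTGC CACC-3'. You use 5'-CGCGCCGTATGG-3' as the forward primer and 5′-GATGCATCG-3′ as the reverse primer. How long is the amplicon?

80 bp

Forward primer CGCGCCGTATGG is found on the top strand at positions 27–38.
Taking the reverse complement of GATGCATCG gives CGATGCATC, found at positions 98–106 on the template; the primer anneals here to the top strand with its 3' end pointing upstream.
Amplicon spans positions 27–106: 80 bp.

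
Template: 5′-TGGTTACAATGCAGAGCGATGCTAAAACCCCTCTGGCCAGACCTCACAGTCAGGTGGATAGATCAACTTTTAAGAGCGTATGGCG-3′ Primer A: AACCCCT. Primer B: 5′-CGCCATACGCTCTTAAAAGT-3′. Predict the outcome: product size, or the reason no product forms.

Yes — a 60 bp product.

Primer A (AACCCCT) matches the top strand at positions 26–32; it acts as a forward primer.
Primer B's reverse complement is ACTTTTAAGAGCGTATGGCG, matching the top strand at positions 66–85; it acts as a reverse primer.
The 3' ends face each other across positions 26–85, giving a 60 bp product.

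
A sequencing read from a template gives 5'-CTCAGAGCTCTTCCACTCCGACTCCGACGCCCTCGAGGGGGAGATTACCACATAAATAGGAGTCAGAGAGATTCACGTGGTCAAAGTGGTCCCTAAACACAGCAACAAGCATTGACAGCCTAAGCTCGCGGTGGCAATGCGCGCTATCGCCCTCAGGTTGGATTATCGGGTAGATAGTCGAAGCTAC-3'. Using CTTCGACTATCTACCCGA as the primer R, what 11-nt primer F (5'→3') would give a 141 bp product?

5'-GATTACCACAT-3'

The reverse primer's reverse complement TCGGGTAGATAGTCGAAG matches the template at positions 166–183, so the product ends at position 183.
A 141 bp product then starts at position 183 − 141 + 1 = 43.
The forward primer is identical to the top strand there: GATTACCACAT.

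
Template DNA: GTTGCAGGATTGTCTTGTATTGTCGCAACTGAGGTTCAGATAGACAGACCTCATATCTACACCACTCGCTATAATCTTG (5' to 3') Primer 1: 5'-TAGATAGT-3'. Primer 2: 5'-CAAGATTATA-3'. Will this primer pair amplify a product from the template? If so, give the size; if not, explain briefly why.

Primer 1 (TAGATAGT) does not match the top strand, and its reverse complement ACTATCTA does not match either.
With no annealing site for primer 1, no amplification occurs.

No product — primer 1 has no binding site in the template.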